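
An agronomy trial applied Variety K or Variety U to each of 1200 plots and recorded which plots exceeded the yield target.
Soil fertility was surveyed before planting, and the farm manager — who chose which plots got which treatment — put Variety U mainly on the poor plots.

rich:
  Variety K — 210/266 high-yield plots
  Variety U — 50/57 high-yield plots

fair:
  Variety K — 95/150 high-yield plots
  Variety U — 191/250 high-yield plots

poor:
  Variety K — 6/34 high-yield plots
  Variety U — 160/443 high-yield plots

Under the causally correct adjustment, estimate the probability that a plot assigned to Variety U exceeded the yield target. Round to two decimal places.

The soil fertility-specific comparison favours Variety U throughout, but the pooled figures favour Variety K. The question is whether to condition on soil fertility.
Soil fertility satisfies the back-door criterion: it is not a descendant of the variety, and it blocks the spurious path from variety to outcome. Adjusting for it (i.e., using the within-soil fertility rates) gives the causal effect.
Standardising Variety U to the population soil fertility mix: 0.269·50/57 + 0.333·191/250 + 0.398·160/443 = 0.634.

0.63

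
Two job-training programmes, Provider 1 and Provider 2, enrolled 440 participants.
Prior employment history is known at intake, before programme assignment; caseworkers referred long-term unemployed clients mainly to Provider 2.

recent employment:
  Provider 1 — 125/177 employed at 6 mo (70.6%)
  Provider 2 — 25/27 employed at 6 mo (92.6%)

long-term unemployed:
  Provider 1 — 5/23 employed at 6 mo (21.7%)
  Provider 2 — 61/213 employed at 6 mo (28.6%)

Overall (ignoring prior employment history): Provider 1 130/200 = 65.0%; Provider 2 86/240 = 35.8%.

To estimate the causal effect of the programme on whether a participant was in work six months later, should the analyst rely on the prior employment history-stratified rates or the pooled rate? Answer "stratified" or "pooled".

stratified

Prior employment history is set before the programme has any effect — it is not caused by the programme — and it independently drives the outcome. That makes it a confounder, so the causal comparison is within prior employment history levels.
Within each level — recent employment: 70.6% vs 92.6%; long-term unemployed: 21.7% vs 28.6% — Provider 2 is higher every time.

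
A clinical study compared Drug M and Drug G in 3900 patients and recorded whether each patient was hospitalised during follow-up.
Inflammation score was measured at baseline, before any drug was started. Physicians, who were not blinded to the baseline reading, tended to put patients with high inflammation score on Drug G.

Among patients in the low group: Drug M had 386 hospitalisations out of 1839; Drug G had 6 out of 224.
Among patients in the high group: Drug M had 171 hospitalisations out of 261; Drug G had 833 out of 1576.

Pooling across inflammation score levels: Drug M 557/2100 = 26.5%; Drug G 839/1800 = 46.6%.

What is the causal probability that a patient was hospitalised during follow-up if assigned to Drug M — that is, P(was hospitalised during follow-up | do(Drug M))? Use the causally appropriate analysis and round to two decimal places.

Inflammation score satisfies the back-door criterion: it is not a descendant of the drug, and it blocks the spurious path from drug to outcome. Adjusting for it (i.e., using the within-inflammation score rates) gives the causal effect.
Standardising Drug M to the population inflammation score mix: 0.529·386/1839 + 0.471·171/261 = 0.420.

0.42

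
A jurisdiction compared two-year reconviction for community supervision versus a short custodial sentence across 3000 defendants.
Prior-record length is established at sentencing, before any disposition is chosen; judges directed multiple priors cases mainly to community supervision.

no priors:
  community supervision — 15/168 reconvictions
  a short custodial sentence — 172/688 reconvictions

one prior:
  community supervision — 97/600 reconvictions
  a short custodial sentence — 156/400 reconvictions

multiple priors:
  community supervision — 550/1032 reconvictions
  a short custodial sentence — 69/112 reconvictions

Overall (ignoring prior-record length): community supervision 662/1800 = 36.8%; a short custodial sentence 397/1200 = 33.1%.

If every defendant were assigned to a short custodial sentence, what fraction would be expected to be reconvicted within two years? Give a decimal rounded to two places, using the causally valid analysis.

Prior-record length is set before the disposition has any effect — it is not caused by the disposition — and it independently drives the outcome. That makes it a confounder, so the causal comparison is within prior-record length levels.
Standardising a short custodial sentence to the population prior-record length mix: 0.285·172/688 + 0.333·156/400 + 0.381·69/112 = 0.436.

0.44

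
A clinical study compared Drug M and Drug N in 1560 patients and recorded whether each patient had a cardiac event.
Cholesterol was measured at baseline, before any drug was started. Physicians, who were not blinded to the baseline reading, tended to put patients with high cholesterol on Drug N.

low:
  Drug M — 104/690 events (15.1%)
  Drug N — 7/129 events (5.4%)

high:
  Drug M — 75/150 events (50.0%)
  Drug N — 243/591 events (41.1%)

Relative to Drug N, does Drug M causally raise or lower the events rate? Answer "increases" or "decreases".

Within every cholesterol level Drug N has the lower rate, yet pooled Drug M does — Simpson's reversal.
Cholesterol is set before the drug has any effect — it is not caused by the drug — and it independently drives the outcome. That makes it a confounder, so the causal comparison is within cholesterol levels.
Within each level — low: 15.1% vs 5.4%; high: 50.0% vs 41.1% — Drug N is lower every time.

increases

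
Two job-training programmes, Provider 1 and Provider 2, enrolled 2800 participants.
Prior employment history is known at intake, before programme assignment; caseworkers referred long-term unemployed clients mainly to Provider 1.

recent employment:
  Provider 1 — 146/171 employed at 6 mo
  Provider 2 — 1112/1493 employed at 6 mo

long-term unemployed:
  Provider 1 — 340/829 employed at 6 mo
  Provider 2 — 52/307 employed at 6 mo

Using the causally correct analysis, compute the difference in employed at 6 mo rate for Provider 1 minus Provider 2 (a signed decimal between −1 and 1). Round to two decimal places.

+0.16

The imbalance in prior employment history arose from how participants were allocated, not from anything the programme did; and prior employment history independently affects the outcome. The pooled gap is confounded — condition on prior employment history.
Adjusting over the population distribution of prior employment history: 0.594·(0.854−0.745) + 0.406·(0.410−0.169) = +0.162.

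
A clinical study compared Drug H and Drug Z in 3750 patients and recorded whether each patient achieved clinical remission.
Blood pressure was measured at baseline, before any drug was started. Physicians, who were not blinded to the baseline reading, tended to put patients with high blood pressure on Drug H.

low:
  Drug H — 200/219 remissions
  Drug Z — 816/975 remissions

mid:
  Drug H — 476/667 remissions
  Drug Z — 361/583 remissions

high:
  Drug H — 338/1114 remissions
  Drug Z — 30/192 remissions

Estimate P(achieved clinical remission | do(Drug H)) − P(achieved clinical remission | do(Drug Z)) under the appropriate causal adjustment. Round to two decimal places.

+0.11

The stratified and pooled comparisons disagree (Drug H wins within each blood pressure; Drug Z wins overall), so the answer turns on the causal role of blood pressure.
Nothing the drug does changes blood pressure; the imbalance is an allocation artefact. With blood pressure also predicting the outcome, the pooled figure is confounded, and the within-stratum comparison is the causal one.
Adjusting over the population distribution of blood pressure: 0.318·(0.913−0.837) + 0.333·(0.714−0.619) + 0.348·(0.303−0.156) = +0.107.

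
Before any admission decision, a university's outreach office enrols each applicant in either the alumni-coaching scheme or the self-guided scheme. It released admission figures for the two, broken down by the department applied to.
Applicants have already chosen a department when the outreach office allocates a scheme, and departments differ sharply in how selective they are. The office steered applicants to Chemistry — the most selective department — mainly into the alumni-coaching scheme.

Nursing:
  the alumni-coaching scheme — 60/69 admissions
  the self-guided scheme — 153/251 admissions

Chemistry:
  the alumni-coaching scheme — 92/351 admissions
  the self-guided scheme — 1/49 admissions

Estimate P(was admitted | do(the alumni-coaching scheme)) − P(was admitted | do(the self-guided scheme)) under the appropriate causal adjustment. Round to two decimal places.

+0.25

Here department is a common cause — it drives both which outreach scheme a case falls under and the outcome. The crude comparison mixes populations; the stratum-specific rates are the causally relevant ones.
Adjusting over the population distribution of department: 0.444·(0.870−0.610) + 0.556·(0.262−0.020) = +0.250.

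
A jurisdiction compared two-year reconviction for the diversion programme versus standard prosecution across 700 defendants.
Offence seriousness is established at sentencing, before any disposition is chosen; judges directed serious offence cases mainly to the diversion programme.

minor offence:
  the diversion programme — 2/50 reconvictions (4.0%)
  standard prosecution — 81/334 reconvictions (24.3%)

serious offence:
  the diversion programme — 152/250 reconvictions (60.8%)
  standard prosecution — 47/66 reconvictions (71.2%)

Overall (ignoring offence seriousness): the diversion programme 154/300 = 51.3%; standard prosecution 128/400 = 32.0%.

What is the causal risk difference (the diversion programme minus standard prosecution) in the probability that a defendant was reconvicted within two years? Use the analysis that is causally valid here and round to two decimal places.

-0.16

Nothing the disposition does changes offence seriousness; the imbalance is an allocation artefact. With offence seriousness also predicting the outcome, the pooled figure is confounded, and the within-stratum comparison is the causal one.
Adjusting over the population distribution of offence seriousness: 0.549·(0.040−0.243) + 0.451·(0.608−0.712) = -0.158.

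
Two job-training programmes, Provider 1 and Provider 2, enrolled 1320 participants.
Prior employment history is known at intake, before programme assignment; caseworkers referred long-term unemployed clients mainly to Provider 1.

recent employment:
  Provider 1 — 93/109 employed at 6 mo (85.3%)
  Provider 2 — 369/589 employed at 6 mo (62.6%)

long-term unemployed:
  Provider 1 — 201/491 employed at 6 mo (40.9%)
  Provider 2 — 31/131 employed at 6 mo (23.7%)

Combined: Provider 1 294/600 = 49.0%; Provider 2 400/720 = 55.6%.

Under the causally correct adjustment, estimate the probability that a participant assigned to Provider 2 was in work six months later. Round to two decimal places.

0.44

Within every prior employment history level Provider 1 has the higher rate, yet pooled Provider 2 does — Simpson's reversal.
Since prior employment history is a pre-existing factor (not a product of the programme) and it affects the outcome on its own, it is a confounder. The stratified rates, not the pooled rate, identify the causal effect.
Standardising Provider 2 to the population prior employment history mix: 0.529·369/589 + 0.471·31/131 = 0.443.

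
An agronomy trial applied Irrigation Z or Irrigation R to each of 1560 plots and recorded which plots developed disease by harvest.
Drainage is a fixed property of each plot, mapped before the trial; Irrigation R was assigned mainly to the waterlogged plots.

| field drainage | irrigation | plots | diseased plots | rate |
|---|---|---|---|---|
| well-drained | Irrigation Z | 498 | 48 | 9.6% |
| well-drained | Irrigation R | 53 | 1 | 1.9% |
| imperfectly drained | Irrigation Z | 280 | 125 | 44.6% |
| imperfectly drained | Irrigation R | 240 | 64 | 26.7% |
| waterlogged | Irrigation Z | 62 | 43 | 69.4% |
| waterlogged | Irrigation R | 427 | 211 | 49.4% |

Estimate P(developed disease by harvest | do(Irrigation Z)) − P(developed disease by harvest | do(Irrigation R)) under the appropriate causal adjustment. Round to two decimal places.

Field drainage satisfies the back-door criterion: it is not a descendant of the irrigation, and it blocks the spurious path from irrigation to outcome. Adjusting for it (i.e., using the within-field drainage rates) gives the causal effect.
Adjusting over the population distribution of field drainage: 0.353·(0.096−0.019) + 0.333·(0.446−0.267) + 0.313·(0.694−0.494) = +0.150.

+0.15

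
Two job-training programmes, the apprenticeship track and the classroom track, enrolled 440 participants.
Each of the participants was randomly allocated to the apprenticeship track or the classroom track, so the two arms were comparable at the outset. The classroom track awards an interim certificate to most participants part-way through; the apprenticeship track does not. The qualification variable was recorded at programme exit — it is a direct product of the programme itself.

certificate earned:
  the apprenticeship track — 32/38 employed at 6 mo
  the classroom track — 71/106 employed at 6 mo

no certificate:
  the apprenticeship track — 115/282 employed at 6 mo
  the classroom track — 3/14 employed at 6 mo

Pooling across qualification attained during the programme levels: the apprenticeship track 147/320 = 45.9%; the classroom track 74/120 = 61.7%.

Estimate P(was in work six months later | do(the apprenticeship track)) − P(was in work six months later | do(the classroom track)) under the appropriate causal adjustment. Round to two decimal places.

Within every qualification attained during the programme level the apprenticeship track has the higher rate, yet pooled the classroom track does — Simpson's reversal.
Qualification attained during the programme is downstream of the programme. One should not condition on a consequence of treatment, so the overall rates are the right comparison.
The causal difference is the pooled difference: 0.459 − 0.617 = -0.157.

-0.16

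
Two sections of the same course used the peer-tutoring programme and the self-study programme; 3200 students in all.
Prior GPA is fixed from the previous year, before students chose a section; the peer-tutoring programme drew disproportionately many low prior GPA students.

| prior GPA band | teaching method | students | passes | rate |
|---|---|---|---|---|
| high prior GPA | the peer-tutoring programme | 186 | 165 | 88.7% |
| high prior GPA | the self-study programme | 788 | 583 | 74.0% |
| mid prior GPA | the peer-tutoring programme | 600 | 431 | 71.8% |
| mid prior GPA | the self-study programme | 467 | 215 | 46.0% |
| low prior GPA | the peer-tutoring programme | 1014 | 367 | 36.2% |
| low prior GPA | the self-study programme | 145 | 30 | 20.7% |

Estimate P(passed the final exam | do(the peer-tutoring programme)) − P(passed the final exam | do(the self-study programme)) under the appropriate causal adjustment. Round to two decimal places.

+0.19

Prior GPA band is set before the teaching method has any effect — it is not caused by the teaching method — and it independently drives the outcome. That makes it a confounder, so the causal comparison is within prior GPA band levels.
Adjusting over the population distribution of prior GPA band: 0.304·(0.887−0.740) + 0.333·(0.718−0.460) + 0.362·(0.362−0.207) = +0.187.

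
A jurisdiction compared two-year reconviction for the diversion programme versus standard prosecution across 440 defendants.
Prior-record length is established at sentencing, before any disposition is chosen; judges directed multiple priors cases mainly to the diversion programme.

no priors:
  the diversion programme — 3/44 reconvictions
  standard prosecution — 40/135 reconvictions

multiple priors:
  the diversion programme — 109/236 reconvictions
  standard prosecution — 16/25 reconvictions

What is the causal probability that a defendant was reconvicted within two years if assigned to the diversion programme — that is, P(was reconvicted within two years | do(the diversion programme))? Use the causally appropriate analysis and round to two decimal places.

0.30

Prior-record length is set before the disposition has any effect — it is not caused by the disposition — and it independently drives the outcome. That makes it a confounder, so the causal comparison is within prior-record length levels.
Standardising the diversion programme to the population prior-record length mix: 0.407·3/44 + 0.593·109/236 = 0.302.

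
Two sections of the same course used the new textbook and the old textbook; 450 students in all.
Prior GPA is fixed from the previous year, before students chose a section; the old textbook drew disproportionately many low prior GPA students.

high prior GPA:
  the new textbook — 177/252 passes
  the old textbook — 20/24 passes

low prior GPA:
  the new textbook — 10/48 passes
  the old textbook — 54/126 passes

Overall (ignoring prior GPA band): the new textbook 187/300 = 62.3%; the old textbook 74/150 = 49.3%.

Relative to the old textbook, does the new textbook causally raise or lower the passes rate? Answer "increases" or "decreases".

decreases

The stratified and pooled comparisons disagree (the old textbook wins within each prior GPA band; the new textbook wins overall), so the answer turns on the causal role of prior GPA band.
Prior GPA band differs across teaching methods for reasons unrelated to any effect of the teaching method itself, and it separately predicts the outcome — a classic confounder. We must compare within prior GPA band levels.
Within each level — high prior GPA: 70.2% vs 83.3%; low prior GPA: 20.8% vs 42.9% — the old textbook is higher every time.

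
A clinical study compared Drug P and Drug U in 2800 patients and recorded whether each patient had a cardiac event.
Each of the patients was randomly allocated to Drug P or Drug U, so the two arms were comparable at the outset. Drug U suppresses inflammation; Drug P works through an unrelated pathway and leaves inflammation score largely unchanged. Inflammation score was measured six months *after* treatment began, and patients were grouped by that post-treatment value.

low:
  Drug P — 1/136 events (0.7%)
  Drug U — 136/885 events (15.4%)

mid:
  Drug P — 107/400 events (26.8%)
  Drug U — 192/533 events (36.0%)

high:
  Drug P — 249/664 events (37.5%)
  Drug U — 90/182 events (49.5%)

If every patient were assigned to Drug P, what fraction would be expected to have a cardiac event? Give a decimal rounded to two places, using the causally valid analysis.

Inflammation score here is a post-treatment variable shaped by the drug; conditioning on it would introduce bias rather than remove it. The overall comparison is the causal one.
So P(outcome | do(Drug P)) is just the pooled rate for Drug P: 357/1200 = 0.297.

0.30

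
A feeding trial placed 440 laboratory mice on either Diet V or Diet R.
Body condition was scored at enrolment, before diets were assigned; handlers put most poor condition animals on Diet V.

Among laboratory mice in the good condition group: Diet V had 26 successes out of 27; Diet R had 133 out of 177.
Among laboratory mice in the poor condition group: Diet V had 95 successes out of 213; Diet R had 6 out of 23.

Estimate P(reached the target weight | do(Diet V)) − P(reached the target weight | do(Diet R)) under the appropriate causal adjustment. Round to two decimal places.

The stratified and pooled comparisons disagree (Diet V wins within each starting body condition; Diet R wins overall), so the answer turns on the causal role of starting body condition.
Starting body condition satisfies the back-door criterion: it is not a descendant of the diet, and it blocks the spurious path from diet to outcome. Adjusting for it (i.e., using the within-starting body condition rates) gives the causal effect.
Adjusting over the population distribution of starting body condition: 0.464·(0.963−0.751) + 0.536·(0.446−0.261) = +0.197.

+0.20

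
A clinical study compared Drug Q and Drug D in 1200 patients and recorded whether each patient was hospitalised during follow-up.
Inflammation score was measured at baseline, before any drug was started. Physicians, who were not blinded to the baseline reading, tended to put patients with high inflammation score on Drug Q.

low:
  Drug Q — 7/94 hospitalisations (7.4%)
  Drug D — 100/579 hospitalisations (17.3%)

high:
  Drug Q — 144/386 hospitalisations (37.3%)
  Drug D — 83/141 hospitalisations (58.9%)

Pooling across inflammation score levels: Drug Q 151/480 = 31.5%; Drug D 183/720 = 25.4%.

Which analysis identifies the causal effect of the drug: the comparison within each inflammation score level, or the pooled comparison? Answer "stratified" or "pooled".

Within every inflammation score level Drug Q has the lower rate, yet pooled Drug D does — Simpson's reversal.
Here inflammation score is a common cause — it drives both which drug a case falls under and the outcome. The crude comparison mixes populations; the stratum-specific rates are the causally relevant ones.
Within each level — low: 7.4% vs 17.3%; high: 37.3% vs 58.9% — Drug Q is lower every time.

stratified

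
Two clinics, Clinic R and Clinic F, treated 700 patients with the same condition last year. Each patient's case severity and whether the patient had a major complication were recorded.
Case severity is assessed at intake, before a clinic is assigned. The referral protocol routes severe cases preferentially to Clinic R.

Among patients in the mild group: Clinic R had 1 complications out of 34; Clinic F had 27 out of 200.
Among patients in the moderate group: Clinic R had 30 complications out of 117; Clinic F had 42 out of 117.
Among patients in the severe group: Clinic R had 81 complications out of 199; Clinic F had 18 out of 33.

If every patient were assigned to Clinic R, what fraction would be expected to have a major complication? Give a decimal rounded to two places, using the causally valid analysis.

Clinic R is lower inside every case severity stratum but Clinic F is lower in aggregate. Whether to stratify depends on how case severity relates to the clinic.
Nothing the clinic does changes case severity; the imbalance is an allocation artefact. With case severity also predicting the outcome, the pooled figure is confounded, and the within-stratum comparison is the causal one.
Standardising Clinic R to the population case severity mix: 0.334·1/34 + 0.334·30/117 + 0.331·81/199 = 0.230.

0.23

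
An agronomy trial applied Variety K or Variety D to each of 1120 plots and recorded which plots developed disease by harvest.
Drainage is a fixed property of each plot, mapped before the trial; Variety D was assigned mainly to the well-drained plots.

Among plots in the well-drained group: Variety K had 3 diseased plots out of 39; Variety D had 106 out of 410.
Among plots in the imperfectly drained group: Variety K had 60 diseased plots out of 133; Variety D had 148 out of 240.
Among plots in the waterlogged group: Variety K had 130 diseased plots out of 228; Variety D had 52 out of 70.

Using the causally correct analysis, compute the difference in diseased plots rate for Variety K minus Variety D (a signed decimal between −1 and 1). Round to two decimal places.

Field drainage satisfies the back-door criterion: it is not a descendant of the variety, and it blocks the spurious path from variety to outcome. Adjusting for it (i.e., using the within-field drainage rates) gives the causal effect.
Adjusting over the population distribution of field drainage: 0.401·(0.077−0.259) + 0.333·(0.451−0.617) + 0.266·(0.570−0.743) = -0.174.

-0.17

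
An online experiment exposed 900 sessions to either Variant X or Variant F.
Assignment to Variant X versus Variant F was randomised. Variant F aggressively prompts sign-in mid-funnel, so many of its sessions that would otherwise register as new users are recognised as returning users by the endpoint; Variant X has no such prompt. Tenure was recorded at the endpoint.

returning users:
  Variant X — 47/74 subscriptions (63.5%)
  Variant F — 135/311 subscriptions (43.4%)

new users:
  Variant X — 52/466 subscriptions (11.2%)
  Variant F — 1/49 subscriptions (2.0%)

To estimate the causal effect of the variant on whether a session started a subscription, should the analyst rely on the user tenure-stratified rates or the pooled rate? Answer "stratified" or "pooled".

pooled

The stratified and pooled comparisons disagree (Variant X wins within each user tenure; Variant F wins overall), so the answer turns on the causal role of user tenure.
Because the variant influences user tenure, user tenure is a post-treatment mediator, not a confounder. Stratifying on it would bias the estimate; the causal effect is the crude pooled difference.
Pooled: Variant X 18.3% vs Variant F 37.8%; Variant F is higher overall.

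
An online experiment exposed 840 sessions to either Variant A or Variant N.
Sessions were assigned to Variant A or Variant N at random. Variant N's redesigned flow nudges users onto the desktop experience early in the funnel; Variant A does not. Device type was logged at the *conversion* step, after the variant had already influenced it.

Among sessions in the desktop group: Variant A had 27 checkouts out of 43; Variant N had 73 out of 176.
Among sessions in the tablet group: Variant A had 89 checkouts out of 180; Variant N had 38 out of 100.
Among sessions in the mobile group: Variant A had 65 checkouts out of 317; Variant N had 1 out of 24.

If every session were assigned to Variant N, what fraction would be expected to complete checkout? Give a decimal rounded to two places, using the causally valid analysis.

0.37

Because the variant influences device type, device type is a post-treatment mediator, not a confounder. Stratifying on it would bias the estimate; the causal effect is the crude pooled difference.
So P(outcome | do(Variant N)) is just the pooled rate for Variant N: 112/300 = 0.373.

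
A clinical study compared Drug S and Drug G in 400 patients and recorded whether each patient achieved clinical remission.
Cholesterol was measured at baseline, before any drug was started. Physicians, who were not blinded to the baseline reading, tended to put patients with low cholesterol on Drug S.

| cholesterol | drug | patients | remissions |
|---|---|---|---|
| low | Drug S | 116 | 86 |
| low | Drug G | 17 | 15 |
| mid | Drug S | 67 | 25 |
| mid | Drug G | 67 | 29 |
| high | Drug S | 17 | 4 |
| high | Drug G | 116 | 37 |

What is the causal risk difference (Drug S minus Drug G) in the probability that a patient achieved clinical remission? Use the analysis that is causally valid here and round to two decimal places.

-0.09

Cholesterol is set before the drug has any effect — it is not caused by the drug — and it independently drives the outcome. That makes it a confounder, so the causal comparison is within cholesterol levels.
Adjusting over the population distribution of cholesterol: 0.333·(0.741−0.882) + 0.335·(0.373−0.433) + 0.333·(0.235−0.319) = -0.095.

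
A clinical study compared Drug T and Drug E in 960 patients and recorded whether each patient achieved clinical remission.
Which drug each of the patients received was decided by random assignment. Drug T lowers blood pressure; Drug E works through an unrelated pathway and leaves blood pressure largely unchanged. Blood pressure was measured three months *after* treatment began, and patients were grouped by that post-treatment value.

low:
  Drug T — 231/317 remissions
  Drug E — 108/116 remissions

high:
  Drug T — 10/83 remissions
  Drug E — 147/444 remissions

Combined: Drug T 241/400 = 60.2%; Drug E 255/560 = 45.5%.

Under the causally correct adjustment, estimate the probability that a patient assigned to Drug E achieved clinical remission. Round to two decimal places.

The blood pressure-specific comparison favours Drug E throughout, but the pooled figures favour Drug T. The question is whether to condition on blood pressure.
Blood pressure is downstream of the drug. One should not condition on a consequence of treatment, so the overall rates are the right comparison.
So P(outcome | do(Drug E)) is just the pooled rate for Drug E: 255/560 = 0.455.

0.46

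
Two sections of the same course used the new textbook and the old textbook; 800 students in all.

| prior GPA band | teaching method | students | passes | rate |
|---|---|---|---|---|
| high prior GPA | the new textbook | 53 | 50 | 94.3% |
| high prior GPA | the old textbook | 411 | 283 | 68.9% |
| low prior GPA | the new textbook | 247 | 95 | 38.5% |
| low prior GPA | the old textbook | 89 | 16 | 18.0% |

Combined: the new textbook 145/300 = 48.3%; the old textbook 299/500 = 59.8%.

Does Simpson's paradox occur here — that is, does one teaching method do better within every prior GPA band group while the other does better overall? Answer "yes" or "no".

yes

Within each prior GPA band level (high prior GPA 94.3% vs 68.9%; low prior GPA 38.5% vs 18.0%), the new textbook has the higher rate every time. Pooled: 48.3% vs 59.8% — the old textbook has the higher rate overall. The two comparisons disagree.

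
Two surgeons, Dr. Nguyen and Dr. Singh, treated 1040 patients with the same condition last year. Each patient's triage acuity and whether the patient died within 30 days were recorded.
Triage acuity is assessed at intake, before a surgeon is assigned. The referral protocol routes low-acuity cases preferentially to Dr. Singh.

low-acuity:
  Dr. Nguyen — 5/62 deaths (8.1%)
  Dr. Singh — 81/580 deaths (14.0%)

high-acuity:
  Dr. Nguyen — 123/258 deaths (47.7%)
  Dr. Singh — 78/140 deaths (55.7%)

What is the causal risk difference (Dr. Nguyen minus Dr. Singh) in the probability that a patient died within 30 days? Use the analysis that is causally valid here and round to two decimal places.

-0.07

Triage acuity differs across surgeons for reasons unrelated to any effect of the surgeon itself, and it separately predicts the outcome — a classic confounder. We must compare within triage acuity levels.
Adjusting over the population distribution of triage acuity: 0.617·(0.081−0.140) + 0.383·(0.477−0.557) = -0.067.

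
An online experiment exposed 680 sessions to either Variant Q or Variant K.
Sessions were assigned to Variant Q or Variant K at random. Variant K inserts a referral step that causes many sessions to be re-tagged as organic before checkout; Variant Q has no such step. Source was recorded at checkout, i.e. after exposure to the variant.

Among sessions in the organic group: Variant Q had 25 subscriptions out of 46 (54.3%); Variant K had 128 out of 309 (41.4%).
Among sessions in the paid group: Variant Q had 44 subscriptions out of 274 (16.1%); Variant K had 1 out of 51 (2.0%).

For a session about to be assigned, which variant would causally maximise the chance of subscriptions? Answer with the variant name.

Because the variant influences traffic source, traffic source is a post-treatment mediator, not a confounder. Stratifying on it would bias the estimate; the causal effect is the crude pooled difference.
Pooled: Variant Q 21.6% vs Variant K 35.8%; Variant K is higher overall.

Variant K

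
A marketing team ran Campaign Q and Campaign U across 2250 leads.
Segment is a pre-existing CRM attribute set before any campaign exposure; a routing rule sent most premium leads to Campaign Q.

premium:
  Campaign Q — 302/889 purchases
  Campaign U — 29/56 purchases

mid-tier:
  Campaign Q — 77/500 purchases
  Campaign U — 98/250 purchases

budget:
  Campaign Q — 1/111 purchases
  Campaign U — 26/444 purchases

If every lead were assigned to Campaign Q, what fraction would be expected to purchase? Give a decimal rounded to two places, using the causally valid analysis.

0.20

The stratified and pooled comparisons disagree (Campaign U wins within each customer segment; Campaign Q wins overall), so the answer turns on the causal role of customer segment.
Here customer segment is a common cause — it drives both which campaign a case falls under and the outcome. The crude comparison mixes populations; the stratum-specific rates are the causally relevant ones.
Standardising Campaign Q to the population customer segment mix: 0.420·302/889 + 0.333·77/500 + 0.247·1/111 = 0.196.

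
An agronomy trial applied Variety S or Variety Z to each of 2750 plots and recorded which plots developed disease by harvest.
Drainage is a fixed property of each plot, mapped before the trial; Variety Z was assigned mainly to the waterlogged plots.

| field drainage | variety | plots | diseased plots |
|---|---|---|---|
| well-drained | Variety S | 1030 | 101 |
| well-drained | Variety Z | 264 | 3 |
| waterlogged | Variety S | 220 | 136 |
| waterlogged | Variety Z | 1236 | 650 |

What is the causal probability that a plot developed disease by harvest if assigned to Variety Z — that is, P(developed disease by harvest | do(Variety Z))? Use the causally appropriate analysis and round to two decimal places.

Nothing the variety does changes field drainage; the imbalance is an allocation artefact. With field drainage also predicting the outcome, the pooled figure is confounded, and the within-stratum comparison is the causal one.
Standardising Variety Z to the population field drainage mix: 0.471·3/264 + 0.529·650/1236 = 0.284.

0.28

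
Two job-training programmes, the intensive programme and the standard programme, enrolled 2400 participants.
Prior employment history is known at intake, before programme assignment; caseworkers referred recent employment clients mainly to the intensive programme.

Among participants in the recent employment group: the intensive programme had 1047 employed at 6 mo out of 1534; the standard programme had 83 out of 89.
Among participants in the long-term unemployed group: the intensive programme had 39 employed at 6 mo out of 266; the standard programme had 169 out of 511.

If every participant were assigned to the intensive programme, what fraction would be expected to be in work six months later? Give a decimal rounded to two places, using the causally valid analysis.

0.51

The prior employment history-specific comparison favours the standard programme throughout, but the pooled figures favour the intensive programme. The question is whether to condition on prior employment history.
Prior employment history satisfies the back-door criterion: it is not a descendant of the programme, and it blocks the spurious path from programme to outcome. Adjusting for it (i.e., using the within-prior employment history rates) gives the causal effect.
Standardising the intensive programme to the population prior employment history mix: 0.676·1047/1534 + 0.324·39/266 = 0.509.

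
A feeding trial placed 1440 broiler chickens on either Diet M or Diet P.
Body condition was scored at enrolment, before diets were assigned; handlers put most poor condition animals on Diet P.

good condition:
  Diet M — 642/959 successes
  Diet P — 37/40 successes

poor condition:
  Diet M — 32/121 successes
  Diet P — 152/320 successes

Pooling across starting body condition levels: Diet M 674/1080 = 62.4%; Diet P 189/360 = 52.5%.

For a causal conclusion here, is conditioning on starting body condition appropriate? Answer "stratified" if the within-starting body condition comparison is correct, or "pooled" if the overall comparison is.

The starting body condition-specific comparison favours Diet P throughout, but the pooled figures favour Diet M. The question is whether to condition on starting body condition.
Starting body condition is set before the diet has any effect — it is not caused by the diet — and it independently drives the outcome. That makes it a confounder, so the causal comparison is within starting body condition levels.
Within each level — good condition: 66.9% vs 92.5%; poor condition: 26.4% vs 47.5% — Diet P is higher every time.

stratified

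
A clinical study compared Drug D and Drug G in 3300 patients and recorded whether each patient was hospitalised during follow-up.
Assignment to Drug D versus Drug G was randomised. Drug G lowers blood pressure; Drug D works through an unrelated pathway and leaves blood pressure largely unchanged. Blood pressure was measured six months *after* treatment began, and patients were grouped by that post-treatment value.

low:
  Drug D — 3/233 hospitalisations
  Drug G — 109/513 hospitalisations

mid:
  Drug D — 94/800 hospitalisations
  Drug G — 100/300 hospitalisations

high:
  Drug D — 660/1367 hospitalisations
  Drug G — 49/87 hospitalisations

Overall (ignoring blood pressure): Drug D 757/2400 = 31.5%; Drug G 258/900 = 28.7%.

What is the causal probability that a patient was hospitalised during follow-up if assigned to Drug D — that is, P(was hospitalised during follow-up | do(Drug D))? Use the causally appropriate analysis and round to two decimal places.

Because the drug influences blood pressure, blood pressure is a post-treatment mediator, not a confounder. Stratifying on it would bias the estimate; the causal effect is the crude pooled difference.
So P(outcome | do(Drug D)) is just the pooled rate for Drug D: 757/2400 = 0.315.

0.32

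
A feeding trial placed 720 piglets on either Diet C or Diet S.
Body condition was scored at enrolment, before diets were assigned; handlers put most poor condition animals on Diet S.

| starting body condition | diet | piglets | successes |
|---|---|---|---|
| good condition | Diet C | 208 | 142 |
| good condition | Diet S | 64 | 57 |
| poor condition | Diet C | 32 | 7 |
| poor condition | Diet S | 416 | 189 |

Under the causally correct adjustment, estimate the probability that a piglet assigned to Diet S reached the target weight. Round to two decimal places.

The stratified and pooled comparisons disagree (Diet S wins within each starting body condition; Diet C wins overall), so the answer turns on the causal role of starting body condition.
The imbalance in starting body condition arose from how piglets were allocated, not from anything the diet did; and starting body condition independently affects the outcome. The pooled gap is confounded — condition on starting body condition.
Standardising Diet S to the population starting body condition mix: 0.378·57/64 + 0.622·189/416 = 0.619.

0.62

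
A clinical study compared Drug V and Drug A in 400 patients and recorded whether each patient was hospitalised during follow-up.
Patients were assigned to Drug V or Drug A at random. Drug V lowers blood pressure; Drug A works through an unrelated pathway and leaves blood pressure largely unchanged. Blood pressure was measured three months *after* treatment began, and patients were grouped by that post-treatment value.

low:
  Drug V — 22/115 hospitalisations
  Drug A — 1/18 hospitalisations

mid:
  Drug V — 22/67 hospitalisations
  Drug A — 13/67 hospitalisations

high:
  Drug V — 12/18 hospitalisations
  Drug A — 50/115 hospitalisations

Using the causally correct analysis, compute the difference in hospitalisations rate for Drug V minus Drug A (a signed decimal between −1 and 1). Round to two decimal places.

-0.04

Stratifying would compare drugs among patients the drugs themselves sorted into blood pressure groups — a form of selection on an intermediate. The unconditioned pooled rates give the total causal effect.
The causal difference is the pooled difference: 0.280 − 0.320 = -0.040.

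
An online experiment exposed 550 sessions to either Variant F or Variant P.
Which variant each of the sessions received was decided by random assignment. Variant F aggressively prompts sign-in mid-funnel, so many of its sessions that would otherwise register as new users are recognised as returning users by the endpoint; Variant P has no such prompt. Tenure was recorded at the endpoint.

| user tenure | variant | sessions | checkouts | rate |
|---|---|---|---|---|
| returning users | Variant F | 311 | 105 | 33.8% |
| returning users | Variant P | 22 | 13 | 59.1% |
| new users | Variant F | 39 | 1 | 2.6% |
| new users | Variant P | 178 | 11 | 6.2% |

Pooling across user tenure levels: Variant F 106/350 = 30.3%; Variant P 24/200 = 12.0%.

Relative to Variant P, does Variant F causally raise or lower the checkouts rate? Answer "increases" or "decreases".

increases

User tenure lies on the pathway variant → user tenure → outcome, so adjusting for it blocks the indirect effect. For the total causal effect of variant, use the unadjusted pooled rates.
Pooled: Variant F 30.3% vs Variant P 12.0%; Variant F is higher overall.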